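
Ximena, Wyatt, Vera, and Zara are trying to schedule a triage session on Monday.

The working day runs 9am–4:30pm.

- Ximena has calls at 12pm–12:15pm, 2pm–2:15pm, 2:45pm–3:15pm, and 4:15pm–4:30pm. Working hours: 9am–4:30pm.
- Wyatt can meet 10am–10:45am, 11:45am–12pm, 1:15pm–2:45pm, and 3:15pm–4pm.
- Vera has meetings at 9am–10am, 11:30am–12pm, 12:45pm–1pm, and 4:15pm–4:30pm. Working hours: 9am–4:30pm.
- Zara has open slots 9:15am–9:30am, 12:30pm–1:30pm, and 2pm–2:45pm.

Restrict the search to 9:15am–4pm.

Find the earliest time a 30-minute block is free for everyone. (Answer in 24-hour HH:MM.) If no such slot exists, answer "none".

Ximena free within 09:00–16:30: 09:00–12:00, 12:15–14:00, 14:15–14:45, 15:15–16:15.
Vera free within 09:00–16:30: 10:00–11:30, 12:00–12:45, 13:00–16:15.
Ximena ∩ Wyatt: 10:00–10:45, 11:45–12:00, 13:15–14:00, 14:15–14:45, 15:15–16:00.
Ximena ∩ Wyatt ∩ Vera: 10:00–10:45, 13:15–14:00, 14:15–14:45, 15:15–16:00.
Ximena ∩ Wyatt ∩ Vera ∩ Zara: 13:15–13:30, 14:15–14:45.
Restricted to 09:15–16:00: 13:15–13:30, 14:15–14:45.
Windows ≥ 30 min: 14:15–14:45.
Earliest such window starts at 14:15.

14:15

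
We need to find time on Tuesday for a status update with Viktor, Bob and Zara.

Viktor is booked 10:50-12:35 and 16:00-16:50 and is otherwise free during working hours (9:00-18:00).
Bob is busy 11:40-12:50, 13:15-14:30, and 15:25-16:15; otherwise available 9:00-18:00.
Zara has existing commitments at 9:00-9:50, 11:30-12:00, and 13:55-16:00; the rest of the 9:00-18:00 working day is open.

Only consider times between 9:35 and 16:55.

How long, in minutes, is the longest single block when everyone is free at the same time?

Viktor free within 09:00–18:00: 09:00–10:50, 12:35–16:00, 16:50–18:00.
Bob free within 09:00–18:00: 09:00–11:40, 12:50–13:15, 14:30–15:25, 16:15–18:00.
Zara free within 09:00–18:00: 09:50–11:30, 12:00–13:55, 16:00–18:00.
Viktor ∩ Bob: 09:00–10:50, 12:50–13:15, 14:30–15:25, 16:50–18:00.
Viktor ∩ Bob ∩ Zara: 09:50–10:50, 12:50–13:15, 16:50–18:00.
Restricted to 09:35–16:55: 09:50–10:50, 12:50–13:15, 16:50–16:55.
Common window lengths: 60, 25, 5 min; longest is 60.

60 minutes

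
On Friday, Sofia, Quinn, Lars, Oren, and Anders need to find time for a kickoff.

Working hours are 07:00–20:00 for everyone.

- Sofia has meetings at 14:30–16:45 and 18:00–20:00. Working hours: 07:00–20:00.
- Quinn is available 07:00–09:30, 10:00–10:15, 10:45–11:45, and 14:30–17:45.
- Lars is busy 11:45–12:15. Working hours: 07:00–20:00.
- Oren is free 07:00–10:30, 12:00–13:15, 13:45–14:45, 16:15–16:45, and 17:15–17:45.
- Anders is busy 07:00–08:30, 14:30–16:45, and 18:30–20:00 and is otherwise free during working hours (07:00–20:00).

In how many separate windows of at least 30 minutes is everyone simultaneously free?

2

Sofia free within 07:00–20:00: 07:00–14:30, 16:45–18:00.
Lars free within 07:00–20:00: 07:00–11:45, 12:15–20:00.
Anders free within 07:00–20:00: 08:30–14:30, 16:45–18:30.
Sofia ∩ Quinn: 07:00–09:30, 10:00–10:15, 10:45–11:45, 16:45–17:45.
Sofia ∩ Quinn ∩ Lars: 07:00–09:30, 10:00–10:15, 10:45–11:45, 16:45–17:45.
Sofia ∩ Quinn ∩ Lars ∩ Oren: 07:00–09:30, 10:00–10:15, 17:15–17:45.
Sofia ∩ Quinn ∩ Lars ∩ Oren ∩ Anders: 08:30–09:30, 10:00–10:15, 17:15–17:45.
Windows ≥ 30 min: 08:30–09:30, 17:15–17:45.
That's 2 windows.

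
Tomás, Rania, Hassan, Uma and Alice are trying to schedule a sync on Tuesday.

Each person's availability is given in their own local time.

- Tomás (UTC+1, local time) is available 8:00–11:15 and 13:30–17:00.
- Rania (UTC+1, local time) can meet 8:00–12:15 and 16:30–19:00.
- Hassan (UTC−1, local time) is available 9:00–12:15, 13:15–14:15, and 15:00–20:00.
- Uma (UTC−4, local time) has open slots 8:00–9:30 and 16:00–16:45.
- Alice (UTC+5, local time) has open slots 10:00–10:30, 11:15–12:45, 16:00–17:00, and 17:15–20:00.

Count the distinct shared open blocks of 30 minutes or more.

Tomás → UTC: 07:00–10:15, 12:30–16:00.
Rania → UTC: 07:00–11:15, 15:30–18:00.
Hassan → UTC: 10:00–13:15, 14:15–15:15, 16:00–21:00.
Uma → UTC: 12:00–13:30, 20:00–20:45.
Alice → UTC: 05:00–05:30, 06:15–07:45, 11:00–12:00, 12:15–15:00.
Tomás ∩ Rania: 07:00–10:15, 15:30–16:00.
Tomás ∩ Rania ∩ Hassan: 10:00–10:15.
Tomás ∩ Rania ∩ Hassan ∩ Uma: (none).
Tomás ∩ Rania ∩ Hassan ∩ Uma ∩ Alice: (none).
Windows ≥ 30 min: (none).
That's 0 windows.

0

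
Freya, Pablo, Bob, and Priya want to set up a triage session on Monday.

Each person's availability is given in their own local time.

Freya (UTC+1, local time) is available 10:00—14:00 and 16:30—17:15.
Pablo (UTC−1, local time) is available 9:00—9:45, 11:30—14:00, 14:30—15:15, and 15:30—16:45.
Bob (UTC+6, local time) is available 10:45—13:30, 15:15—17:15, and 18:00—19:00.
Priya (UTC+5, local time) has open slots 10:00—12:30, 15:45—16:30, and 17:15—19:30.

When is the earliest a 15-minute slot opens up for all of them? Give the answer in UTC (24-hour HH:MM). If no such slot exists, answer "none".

Freya → UTC: 09:00–13:00, 15:30–16:15.
Pablo → UTC: 10:00–10:45, 12:30–15:00, 15:30–16:15, 16:30–17:45.
Bob → UTC: 04:45–07:30, 09:15–11:15, 12:00–13:00.
Priya → UTC: 05:00–07:30, 10:45–11:30, 12:15–14:30.
Freya ∩ Pablo: 10:00–10:45, 12:30–13:00, 15:30–16:15.
Freya ∩ Pablo ∩ Bob: 10:00–10:45, 12:30–13:00.
Freya ∩ Pablo ∩ Bob ∩ Priya: 12:30–13:00.
Windows ≥ 15 min: 12:30–13:00.
Earliest such window starts at 12:30.

12:30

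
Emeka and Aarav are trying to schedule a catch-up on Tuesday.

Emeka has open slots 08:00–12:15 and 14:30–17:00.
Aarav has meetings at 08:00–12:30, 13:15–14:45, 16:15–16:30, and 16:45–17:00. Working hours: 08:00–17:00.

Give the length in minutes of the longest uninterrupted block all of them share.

90 minutes

Aarav free within 08:00–17:00: 12:30–13:15, 14:45–16:15, 16:30–16:45.
Emeka ∩ Aarav: 14:45–16:15, 16:30–16:45.
Common window lengths: 90, 15 min; longest is 90.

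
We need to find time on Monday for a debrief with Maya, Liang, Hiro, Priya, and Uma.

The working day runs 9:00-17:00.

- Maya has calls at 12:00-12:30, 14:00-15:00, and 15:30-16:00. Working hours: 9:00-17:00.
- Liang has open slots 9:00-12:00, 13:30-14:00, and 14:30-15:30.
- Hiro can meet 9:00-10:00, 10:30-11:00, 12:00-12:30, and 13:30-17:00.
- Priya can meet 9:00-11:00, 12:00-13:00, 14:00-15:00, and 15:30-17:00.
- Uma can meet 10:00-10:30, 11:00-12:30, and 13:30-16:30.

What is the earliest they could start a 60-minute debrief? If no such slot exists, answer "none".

Maya free within 09:00–17:00: 09:00–12:00, 12:30–14:00, 15:00–15:30, 16:00–17:00.
Maya ∩ Liang: 09:00–12:00, 13:30–14:00, 15:00–15:30.
Maya ∩ Liang ∩ Hiro: 09:00–10:00, 10:30–11:00, 13:30–14:00, 15:00–15:30.
Maya ∩ Liang ∩ Hiro ∩ Priya: 09:00–10:00, 10:30–11:00.
Maya ∩ Liang ∩ Hiro ∩ Priya ∩ Uma: (none).
Windows ≥ 60 min: (none).

none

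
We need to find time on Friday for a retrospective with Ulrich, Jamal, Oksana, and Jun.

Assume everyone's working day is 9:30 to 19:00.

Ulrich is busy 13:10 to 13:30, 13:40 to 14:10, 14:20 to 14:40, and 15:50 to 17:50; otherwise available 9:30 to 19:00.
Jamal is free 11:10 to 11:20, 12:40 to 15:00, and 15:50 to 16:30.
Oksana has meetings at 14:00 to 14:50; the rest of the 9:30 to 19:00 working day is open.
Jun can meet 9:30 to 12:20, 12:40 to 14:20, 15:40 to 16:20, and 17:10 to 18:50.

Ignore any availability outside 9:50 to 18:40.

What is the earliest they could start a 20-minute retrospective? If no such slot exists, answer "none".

Ulrich free within 09:30–19:00: 09:30–13:10, 13:30–13:40, 14:10–14:20, 14:40–15:50, 17:50–19:00.
Oksana free within 09:30–19:00: 09:30–14:00, 14:50–19:00.
Ulrich ∩ Jamal: 11:10–11:20, 12:40–13:10, 13:30–13:40, 14:10–14:20, 14:40–15:00.
Ulrich ∩ Jamal ∩ Oksana: 11:10–11:20, 12:40–13:10, 13:30–13:40, 14:50–15:00.
Ulrich ∩ Jamal ∩ Oksana ∩ Jun: 11:10–11:20, 12:40–13:10, 13:30–13:40.
Restricted to 09:50–18:40: 11:10–11:20, 12:40–13:10, 13:30–13:40.
Windows ≥ 20 min: 12:40–13:10.
Earliest such window starts at 12:40.

12:40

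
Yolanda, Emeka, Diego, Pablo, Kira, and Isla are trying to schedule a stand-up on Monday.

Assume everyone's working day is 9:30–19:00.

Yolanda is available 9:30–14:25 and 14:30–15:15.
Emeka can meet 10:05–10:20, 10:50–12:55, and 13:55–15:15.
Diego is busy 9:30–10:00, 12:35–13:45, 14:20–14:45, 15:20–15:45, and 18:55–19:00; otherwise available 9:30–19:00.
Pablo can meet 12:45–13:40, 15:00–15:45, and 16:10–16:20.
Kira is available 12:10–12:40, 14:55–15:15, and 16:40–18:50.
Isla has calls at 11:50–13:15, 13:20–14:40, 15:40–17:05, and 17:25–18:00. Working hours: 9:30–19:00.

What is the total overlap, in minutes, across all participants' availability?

15 minutes

Diego free within 09:30–19:00: 10:00–12:35, 13:45–14:20, 14:45–15:20, 15:45–18:55.
Isla free within 09:30–19:00: 09:30–11:50, 13:15–13:20, 14:40–15:40, 17:05–17:25, 18:00–19:00.
Yolanda ∩ Emeka: 10:05–10:20, 10:50–12:55, 13:55–14:25, 14:30–15:15.
Yolanda ∩ Emeka ∩ Diego: 10:05–10:20, 10:50–12:35, 13:55–14:20, 14:45–15:15.
Yolanda ∩ Emeka ∩ Diego ∩ Pablo: 15:00–15:15.
Yolanda ∩ Emeka ∩ Diego ∩ Pablo ∩ Kira: 15:00–15:15.
Yolanda ∩ Emeka ∩ Diego ∩ Pablo ∩ Kira ∩ Isla: 15:00–15:15.
Total common minutes: 15.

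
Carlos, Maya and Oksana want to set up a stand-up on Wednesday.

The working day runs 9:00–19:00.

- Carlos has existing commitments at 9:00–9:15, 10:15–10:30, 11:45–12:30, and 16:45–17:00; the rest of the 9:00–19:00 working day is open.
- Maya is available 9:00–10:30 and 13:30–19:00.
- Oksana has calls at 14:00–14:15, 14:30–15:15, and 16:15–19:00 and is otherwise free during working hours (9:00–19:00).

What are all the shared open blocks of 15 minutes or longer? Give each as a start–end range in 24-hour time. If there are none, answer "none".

09:15–10:15, 13:30–14:00, 14:15–14:30, 15:15–16:15

Carlos free within 09:00–19:00: 09:15–10:15, 10:30–11:45, 12:30–16:45, 17:00–19:00.
Oksana free within 09:00–19:00: 09:00–14:00, 14:15–14:30, 15:15–16:15.
Carlos ∩ Maya: 09:15–10:15, 13:30–16:45, 17:00–19:00.
Carlos ∩ Maya ∩ Oksana: 09:15–10:15, 13:30–14:00, 14:15–14:30, 15:15–16:15.
Windows ≥ 15 min: 09:15–10:15, 13:30–14:00, 14:15–14:30, 15:15–16:15.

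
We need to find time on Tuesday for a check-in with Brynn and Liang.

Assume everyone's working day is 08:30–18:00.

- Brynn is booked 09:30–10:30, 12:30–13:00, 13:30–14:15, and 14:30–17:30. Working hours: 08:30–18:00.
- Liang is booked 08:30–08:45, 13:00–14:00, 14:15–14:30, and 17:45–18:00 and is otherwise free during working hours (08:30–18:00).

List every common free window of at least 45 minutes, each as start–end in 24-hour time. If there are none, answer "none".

08:45–09:30, 10:30–12:30

Brynn free within 08:30–18:00: 08:30–09:30, 10:30–12:30, 13:00–13:30, 14:15–14:30, 17:30–18:00.
Liang free within 08:30–18:00: 08:45–13:00, 14:00–14:15, 14:30–17:45.
Brynn ∩ Liang: 08:45–09:30, 10:30–12:30, 17:30–17:45.
Windows ≥ 45 min: 08:45–09:30, 10:30–12:30.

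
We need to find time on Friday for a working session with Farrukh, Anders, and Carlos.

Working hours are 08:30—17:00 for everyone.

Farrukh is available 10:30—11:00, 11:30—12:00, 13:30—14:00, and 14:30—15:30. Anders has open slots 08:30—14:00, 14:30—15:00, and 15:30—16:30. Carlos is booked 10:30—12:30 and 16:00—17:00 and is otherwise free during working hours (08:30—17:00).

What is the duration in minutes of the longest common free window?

Carlos free within 08:30–17:00: 08:30–10:30, 12:30–16:00.
Farrukh ∩ Anders: 10:30–11:00, 11:30–12:00, 13:30–14:00, 14:30–15:00.
Farrukh ∩ Anders ∩ Carlos: 13:30–14:00, 14:30–15:00.
Common window lengths: 30, 30 min; longest is 30.

30 minutes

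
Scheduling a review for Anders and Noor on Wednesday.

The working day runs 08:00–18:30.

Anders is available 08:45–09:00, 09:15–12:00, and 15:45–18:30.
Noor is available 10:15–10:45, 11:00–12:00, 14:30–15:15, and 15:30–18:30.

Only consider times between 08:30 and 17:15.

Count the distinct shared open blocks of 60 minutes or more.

2

Anders ∩ Noor: 10:15–10:45, 11:00–12:00, 15:45–18:30.
Restricted to 08:30–17:15: 10:15–10:45, 11:00–12:00, 15:45–17:15.
Windows ≥ 60 min: 11:00–12:00, 15:45–17:15.
That's 2 windows.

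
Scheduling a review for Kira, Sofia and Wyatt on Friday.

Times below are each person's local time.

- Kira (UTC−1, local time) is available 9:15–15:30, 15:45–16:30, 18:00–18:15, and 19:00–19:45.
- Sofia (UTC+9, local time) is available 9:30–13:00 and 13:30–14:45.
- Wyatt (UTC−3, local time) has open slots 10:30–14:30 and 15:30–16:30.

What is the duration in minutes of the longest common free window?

Kira → UTC: 10:15–16:30, 16:45–17:30, 19:00–19:15, 20:00–20:45.
Sofia → UTC: 00:30–04:00, 04:30–05:45.
Wyatt → UTC: 13:30–17:30, 18:30–19:30.
Kira ∩ Sofia: (none).
Kira ∩ Sofia ∩ Wyatt: (none).
No common window.

0 minutes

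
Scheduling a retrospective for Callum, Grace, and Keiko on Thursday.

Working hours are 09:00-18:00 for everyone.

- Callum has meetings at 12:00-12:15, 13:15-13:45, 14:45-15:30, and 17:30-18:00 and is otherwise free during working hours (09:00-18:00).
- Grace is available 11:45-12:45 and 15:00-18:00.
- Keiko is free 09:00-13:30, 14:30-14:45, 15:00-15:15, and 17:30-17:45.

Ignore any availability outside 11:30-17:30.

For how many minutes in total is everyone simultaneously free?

Callum free within 09:00–18:00: 09:00–12:00, 12:15–13:15, 13:45–14:45, 15:30–17:30.
Callum ∩ Grace: 11:45–12:00, 12:15–12:45, 15:30–17:30.
Callum ∩ Grace ∩ Keiko: 11:45–12:00, 12:15–12:45.
Restricted to 11:30–17:30: 11:45–12:00, 12:15–12:45.
Total common minutes: 15 + 30 = 45.

45 minutes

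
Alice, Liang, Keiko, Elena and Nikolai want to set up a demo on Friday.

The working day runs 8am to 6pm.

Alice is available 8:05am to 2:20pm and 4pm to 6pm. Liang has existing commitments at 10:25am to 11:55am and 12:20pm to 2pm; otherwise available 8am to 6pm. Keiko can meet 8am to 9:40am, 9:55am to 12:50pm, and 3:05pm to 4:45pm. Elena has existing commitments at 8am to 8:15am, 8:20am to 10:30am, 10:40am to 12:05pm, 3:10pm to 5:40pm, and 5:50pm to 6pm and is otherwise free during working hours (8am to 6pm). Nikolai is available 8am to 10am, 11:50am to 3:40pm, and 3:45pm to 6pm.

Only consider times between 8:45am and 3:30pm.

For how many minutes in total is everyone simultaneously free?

Liang free within 08:00–18:00: 08:00–10:25, 11:55–12:20, 14:00–18:00.
Elena free within 08:00–18:00: 08:15–08:20, 10:30–10:40, 12:05–15:10, 17:40–17:50.
Alice ∩ Liang: 08:05–10:25, 11:55–12:20, 14:00–14:20, 16:00–18:00.
Alice ∩ Liang ∩ Keiko: 08:05–09:40, 09:55–10:25, 11:55–12:20, 16:00–16:45.
Alice ∩ Liang ∩ Keiko ∩ Elena: 08:15–08:20, 12:05–12:20.
Alice ∩ Liang ∩ Keiko ∩ Elena ∩ Nikolai: 08:15–08:20, 12:05–12:20.
Restricted to 08:45–15:30: 12:05–12:20.
Total common minutes: 15.

15 minutes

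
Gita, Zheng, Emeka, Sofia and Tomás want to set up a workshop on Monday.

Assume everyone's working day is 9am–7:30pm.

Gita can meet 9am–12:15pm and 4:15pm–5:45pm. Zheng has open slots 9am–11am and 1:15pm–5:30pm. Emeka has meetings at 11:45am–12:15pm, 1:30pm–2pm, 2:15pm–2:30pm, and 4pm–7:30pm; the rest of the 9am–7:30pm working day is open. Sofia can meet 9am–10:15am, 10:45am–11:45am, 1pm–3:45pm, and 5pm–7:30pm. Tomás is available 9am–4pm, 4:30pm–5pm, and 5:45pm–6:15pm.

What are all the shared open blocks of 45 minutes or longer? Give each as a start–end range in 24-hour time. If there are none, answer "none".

Emeka free within 09:00–19:30: 09:00–11:45, 12:15–13:30, 14:00–14:15, 14:30–16:00.
Gita ∩ Zheng: 09:00–11:00, 16:15–17:30.
Gita ∩ Zheng ∩ Emeka: 09:00–11:00.
Gita ∩ Zheng ∩ Emeka ∩ Sofia: 09:00–10:15, 10:45–11:00.
Gita ∩ Zheng ∩ Emeka ∩ Sofia ∩ Tomás: 09:00–10:15, 10:45–11:00.
Windows ≥ 45 min: 09:00–10:15.

09:00–10:15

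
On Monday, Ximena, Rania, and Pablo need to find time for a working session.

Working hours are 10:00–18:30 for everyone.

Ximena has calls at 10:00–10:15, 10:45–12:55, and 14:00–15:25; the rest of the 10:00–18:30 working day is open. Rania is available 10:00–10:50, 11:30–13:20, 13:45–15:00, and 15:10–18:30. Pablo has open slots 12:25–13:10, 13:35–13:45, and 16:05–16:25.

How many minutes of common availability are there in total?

35 minutes

Ximena free within 10:00–18:30: 10:15–10:45, 12:55–14:00, 15:25–18:30.
Ximena ∩ Rania: 10:15–10:45, 12:55–13:20, 13:45–14:00, 15:25–18:30.
Ximena ∩ Rania ∩ Pablo: 12:55–13:10, 16:05–16:25.
Total common minutes: 15 + 20 = 35.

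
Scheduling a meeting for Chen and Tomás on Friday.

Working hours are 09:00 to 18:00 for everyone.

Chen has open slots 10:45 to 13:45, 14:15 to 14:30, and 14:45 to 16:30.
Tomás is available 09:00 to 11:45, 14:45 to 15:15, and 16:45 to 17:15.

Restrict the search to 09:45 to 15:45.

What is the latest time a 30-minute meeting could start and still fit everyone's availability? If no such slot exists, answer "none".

Chen ∩ Tomás: 10:45–11:45, 14:45–15:15.
Restricted to 09:45–15:45: 10:45–11:45, 14:45–15:15.
Windows ≥ 30 min: 10:45–11:45, 14:45–15:15.
Latest start in the last window 14:45–15:15 is 15:15 − 30 min = 14:45.

14:45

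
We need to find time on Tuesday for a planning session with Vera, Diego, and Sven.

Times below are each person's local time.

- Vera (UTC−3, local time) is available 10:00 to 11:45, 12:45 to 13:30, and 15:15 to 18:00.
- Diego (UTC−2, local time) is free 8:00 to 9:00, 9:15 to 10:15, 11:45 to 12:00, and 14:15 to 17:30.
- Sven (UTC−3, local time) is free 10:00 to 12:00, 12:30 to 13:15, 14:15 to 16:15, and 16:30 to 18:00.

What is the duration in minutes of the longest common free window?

Vera → UTC: 13:00–14:45, 15:45–16:30, 18:15–21:00.
Diego → UTC: 10:00–11:00, 11:15–12:15, 13:45–14:00, 16:15–19:30.
Sven → UTC: 13:00–15:00, 15:30–16:15, 17:15–19:15, 19:30–21:00.
Vera ∩ Diego: 13:45–14:00, 16:15–16:30, 18:15–19:30.
Vera ∩ Diego ∩ Sven: 13:45–14:00, 18:15–19:15.
Common window lengths: 15, 60 min; longest is 60.

60 minutes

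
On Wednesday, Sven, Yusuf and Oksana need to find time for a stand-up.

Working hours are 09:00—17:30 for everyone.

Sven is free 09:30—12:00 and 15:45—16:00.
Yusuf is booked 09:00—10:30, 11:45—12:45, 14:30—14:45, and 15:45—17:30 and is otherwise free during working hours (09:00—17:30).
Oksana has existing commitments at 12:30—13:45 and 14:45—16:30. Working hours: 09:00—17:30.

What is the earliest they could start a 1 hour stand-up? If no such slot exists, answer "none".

10:30

Yusuf free within 09:00–17:30: 10:30–11:45, 12:45–14:30, 14:45–15:45.
Oksana free within 09:00–17:30: 09:00–12:30, 13:45–14:45, 16:30–17:30.
Sven ∩ Yusuf: 10:30–11:45.
Sven ∩ Yusuf ∩ Oksana: 10:30–11:45.
Windows ≥ 60 min: 10:30–11:45.
Earliest such window starts at 10:30.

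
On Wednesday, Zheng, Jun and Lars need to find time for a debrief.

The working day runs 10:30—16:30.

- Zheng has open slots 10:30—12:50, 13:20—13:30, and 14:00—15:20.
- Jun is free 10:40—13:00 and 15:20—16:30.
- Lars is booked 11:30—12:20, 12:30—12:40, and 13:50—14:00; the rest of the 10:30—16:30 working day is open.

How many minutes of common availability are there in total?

Lars free within 10:30–16:30: 10:30–11:30, 12:20–12:30, 12:40–13:50, 14:00–16:30.
Zheng ∩ Jun: 10:40–12:50.
Zheng ∩ Jun ∩ Lars: 10:40–11:30, 12:20–12:30, 12:40–12:50.
Total common minutes: 50 + 10 + 10 = 70.

70 minutes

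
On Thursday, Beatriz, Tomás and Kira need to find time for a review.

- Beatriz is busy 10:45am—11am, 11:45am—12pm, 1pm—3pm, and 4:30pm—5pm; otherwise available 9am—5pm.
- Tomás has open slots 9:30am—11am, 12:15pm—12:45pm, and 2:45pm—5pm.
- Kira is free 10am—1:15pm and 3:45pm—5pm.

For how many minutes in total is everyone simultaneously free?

Beatriz free within 09:00–17:00: 09:00–10:45, 11:00–11:45, 12:00–13:00, 15:00–16:30.
Beatriz ∩ Tomás: 09:30–10:45, 12:15–12:45, 15:00–16:30.
Beatriz ∩ Tomás ∩ Kira: 10:00–10:45, 12:15–12:45, 15:45–16:30.
Total common minutes: 45 + 30 + 45 = 120.

120 minutes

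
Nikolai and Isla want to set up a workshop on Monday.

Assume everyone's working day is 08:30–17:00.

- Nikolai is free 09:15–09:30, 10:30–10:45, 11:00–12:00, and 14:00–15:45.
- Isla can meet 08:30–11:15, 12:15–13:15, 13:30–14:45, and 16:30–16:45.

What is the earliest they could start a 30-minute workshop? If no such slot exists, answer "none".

14:00

Nikolai ∩ Isla: 09:15–09:30, 10:30–10:45, 11:00–11:15, 14:00–14:45.
Windows ≥ 30 min: 14:00–14:45.
Earliest such window starts at 14:00.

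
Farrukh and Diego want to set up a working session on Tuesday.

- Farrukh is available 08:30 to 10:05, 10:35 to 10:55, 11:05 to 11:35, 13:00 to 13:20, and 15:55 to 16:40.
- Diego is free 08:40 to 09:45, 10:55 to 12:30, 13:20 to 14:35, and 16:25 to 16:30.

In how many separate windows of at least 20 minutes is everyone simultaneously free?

Farrukh ∩ Diego: 08:40–09:45, 11:05–11:35, 16:25–16:30.
Windows ≥ 20 min: 08:40–09:45, 11:05–11:35.
That's 2 windows.

2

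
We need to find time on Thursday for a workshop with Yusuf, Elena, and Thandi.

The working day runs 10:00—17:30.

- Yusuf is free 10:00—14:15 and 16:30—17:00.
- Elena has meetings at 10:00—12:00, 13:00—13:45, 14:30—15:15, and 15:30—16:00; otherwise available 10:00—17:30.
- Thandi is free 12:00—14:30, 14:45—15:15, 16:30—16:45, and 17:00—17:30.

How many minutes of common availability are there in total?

Elena free within 10:00–17:30: 12:00–13:00, 13:45–14:30, 15:15–15:30, 16:00–17:30.
Yusuf ∩ Elena: 12:00–13:00, 13:45–14:15, 16:30–17:00.
Yusuf ∩ Elena ∩ Thandi: 12:00–13:00, 13:45–14:15, 16:30–16:45.
Total common minutes: 60 + 30 + 15 = 105.

105 minutes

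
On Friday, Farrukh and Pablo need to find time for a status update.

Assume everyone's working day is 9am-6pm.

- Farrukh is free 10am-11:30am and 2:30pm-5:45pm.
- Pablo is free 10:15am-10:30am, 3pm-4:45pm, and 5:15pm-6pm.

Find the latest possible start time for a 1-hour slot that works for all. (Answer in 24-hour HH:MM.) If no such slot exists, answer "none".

Farrukh ∩ Pablo: 10:15–10:30, 15:00–16:45, 17:15–17:45.
Windows ≥ 60 min: 15:00–16:45.
Latest start in the last window 15:00–16:45 is 16:45 − 60 min = 15:45.

15:45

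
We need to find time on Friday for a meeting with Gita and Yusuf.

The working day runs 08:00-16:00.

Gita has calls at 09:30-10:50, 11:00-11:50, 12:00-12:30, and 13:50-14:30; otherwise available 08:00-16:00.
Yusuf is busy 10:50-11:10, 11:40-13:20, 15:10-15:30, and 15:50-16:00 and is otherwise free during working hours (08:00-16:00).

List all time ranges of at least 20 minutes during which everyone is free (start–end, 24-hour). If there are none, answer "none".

08:00–09:30, 13:20–13:50, 14:30–15:10, 15:30–15:50

Gita free within 08:00–16:00: 08:00–09:30, 10:50–11:00, 11:50–12:00, 12:30–13:50, 14:30–16:00.
Yusuf free within 08:00–16:00: 08:00–10:50, 11:10–11:40, 13:20–15:10, 15:30–15:50.
Gita ∩ Yusuf: 08:00–09:30, 13:20–13:50, 14:30–15:10, 15:30–15:50.
Windows ≥ 20 min: 08:00–09:30, 13:20–13:50, 14:30–15:10, 15:30–15:50.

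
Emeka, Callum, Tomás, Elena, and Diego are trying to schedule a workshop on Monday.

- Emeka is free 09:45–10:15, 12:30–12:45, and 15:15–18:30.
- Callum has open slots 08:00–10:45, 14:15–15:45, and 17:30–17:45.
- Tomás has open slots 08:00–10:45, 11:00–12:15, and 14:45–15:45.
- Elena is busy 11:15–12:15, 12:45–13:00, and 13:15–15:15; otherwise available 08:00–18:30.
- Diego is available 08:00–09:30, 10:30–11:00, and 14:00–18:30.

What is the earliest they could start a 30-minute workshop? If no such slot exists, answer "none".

15:15

Elena free within 08:00–18:30: 08:00–11:15, 12:15–12:45, 13:00–13:15, 15:15–18:30.
Emeka ∩ Callum: 09:45–10:15, 15:15–15:45, 17:30–17:45.
Emeka ∩ Callum ∩ Tomás: 09:45–10:15, 15:15–15:45.
Emeka ∩ Callum ∩ Tomás ∩ Elena: 09:45–10:15, 15:15–15:45.
Emeka ∩ Callum ∩ Tomás ∩ Elena ∩ Diego: 15:15–15:45.
Windows ≥ 30 min: 15:15–15:45.
Earliest such window starts at 15:15.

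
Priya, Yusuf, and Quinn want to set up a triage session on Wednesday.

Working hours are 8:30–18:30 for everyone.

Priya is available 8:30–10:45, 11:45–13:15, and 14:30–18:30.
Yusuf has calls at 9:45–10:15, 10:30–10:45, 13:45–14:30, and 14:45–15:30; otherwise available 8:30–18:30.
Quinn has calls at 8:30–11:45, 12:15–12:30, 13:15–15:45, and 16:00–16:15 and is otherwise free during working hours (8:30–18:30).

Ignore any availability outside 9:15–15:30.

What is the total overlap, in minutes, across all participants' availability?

Yusuf free within 08:30–18:30: 08:30–09:45, 10:15–10:30, 10:45–13:45, 14:30–14:45, 15:30–18:30.
Quinn free within 08:30–18:30: 11:45–12:15, 12:30–13:15, 15:45–16:00, 16:15–18:30.
Priya ∩ Yusuf: 08:30–09:45, 10:15–10:30, 11:45–13:15, 14:30–14:45, 15:30–18:30.
Priya ∩ Yusuf ∩ Quinn: 11:45–12:15, 12:30–13:15, 15:45–16:00, 16:15–18:30.
Restricted to 09:15–15:30: 11:45–12:15, 12:30–13:15.
Total common minutes: 30 + 45 = 75.

75 minutes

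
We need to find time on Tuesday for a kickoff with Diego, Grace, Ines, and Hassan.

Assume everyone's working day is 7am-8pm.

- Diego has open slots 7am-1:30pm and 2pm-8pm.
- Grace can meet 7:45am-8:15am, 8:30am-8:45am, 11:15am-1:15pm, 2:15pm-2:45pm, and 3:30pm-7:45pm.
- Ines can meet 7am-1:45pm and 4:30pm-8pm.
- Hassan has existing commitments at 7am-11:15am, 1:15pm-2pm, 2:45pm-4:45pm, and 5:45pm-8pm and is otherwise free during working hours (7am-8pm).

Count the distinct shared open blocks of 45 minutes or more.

2

Hassan free within 07:00–20:00: 11:15–13:15, 14:00–14:45, 16:45–17:45.
Diego ∩ Grace: 07:45–08:15, 08:30–08:45, 11:15–13:15, 14:15–14:45, 15:30–19:45.
Diego ∩ Grace ∩ Ines: 07:45–08:15, 08:30–08:45, 11:15–13:15, 16:30–19:45.
Diego ∩ Grace ∩ Ines ∩ Hassan: 11:15–13:15, 16:45–17:45.
Windows ≥ 45 min: 11:15–13:15, 16:45–17:45.
That's 2 windows.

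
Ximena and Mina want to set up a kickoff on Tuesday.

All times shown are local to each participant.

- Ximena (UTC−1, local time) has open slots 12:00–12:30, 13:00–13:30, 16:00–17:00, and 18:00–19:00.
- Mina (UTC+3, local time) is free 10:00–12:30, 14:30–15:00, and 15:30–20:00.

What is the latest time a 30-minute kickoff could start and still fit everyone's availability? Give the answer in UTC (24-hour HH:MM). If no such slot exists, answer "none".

14:00

Ximena → UTC: 13:00–13:30, 14:00–14:30, 17:00–18:00, 19:00–20:00.
Mina → UTC: 07:00–09:30, 11:30–12:00, 12:30–17:00.
Ximena ∩ Mina: 13:00–13:30, 14:00–14:30.
Windows ≥ 30 min: 13:00–13:30, 14:00–14:30.
Latest start in the last window 14:00–14:30 is 14:30 − 30 min = 14:00.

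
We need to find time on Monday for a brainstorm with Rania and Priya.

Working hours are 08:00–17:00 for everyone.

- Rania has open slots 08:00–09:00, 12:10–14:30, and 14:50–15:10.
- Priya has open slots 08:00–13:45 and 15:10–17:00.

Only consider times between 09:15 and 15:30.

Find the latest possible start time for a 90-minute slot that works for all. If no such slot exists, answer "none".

12:15

Rania ∩ Priya: 08:00–09:00, 12:10–13:45.
Restricted to 09:15–15:30: 12:10–13:45.
Windows ≥ 90 min: 12:10–13:45.
Latest start in the last window 12:10–13:45 is 13:45 − 90 min = 12:15.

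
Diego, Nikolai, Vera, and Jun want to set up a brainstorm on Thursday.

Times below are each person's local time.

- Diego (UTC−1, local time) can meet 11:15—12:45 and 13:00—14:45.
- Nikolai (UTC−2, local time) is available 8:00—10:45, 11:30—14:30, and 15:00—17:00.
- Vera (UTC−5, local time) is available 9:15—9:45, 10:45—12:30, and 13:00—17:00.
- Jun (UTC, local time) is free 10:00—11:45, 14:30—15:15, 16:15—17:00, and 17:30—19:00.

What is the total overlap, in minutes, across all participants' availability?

15 minutes

Diego → UTC: 12:15–13:45, 14:00–15:45.
Nikolai → UTC: 10:00–12:45, 13:30–16:30, 17:00–19:00.
Vera → UTC: 14:15–14:45, 15:45–17:30, 18:00–22:00.
Jun → UTC: 10:00–11:45, 14:30–15:15, 16:15–17:00, 17:30–19:00.
Diego ∩ Nikolai: 12:15–12:45, 13:30–13:45, 14:00–15:45.
Diego ∩ Nikolai ∩ Vera: 14:15–14:45.
Diego ∩ Nikolai ∩ Vera ∩ Jun: 14:30–14:45.
Total common minutes: 15.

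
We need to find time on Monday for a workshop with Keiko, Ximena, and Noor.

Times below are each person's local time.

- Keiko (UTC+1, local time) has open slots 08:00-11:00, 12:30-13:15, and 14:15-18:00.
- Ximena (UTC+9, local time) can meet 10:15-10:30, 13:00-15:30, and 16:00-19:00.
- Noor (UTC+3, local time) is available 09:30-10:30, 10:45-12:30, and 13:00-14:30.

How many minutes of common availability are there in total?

Keiko → UTC: 07:00–10:00, 11:30–12:15, 13:15–17:00.
Ximena → UTC: 01:15–01:30, 04:00–06:30, 07:00–10:00.
Noor → UTC: 06:30–07:30, 07:45–09:30, 10:00–11:30.
Keiko ∩ Ximena: 07:00–10:00.
Keiko ∩ Ximena ∩ Noor: 07:00–07:30, 07:45–09:30.
Total common minutes: 30 + 105 = 135.

135 minutes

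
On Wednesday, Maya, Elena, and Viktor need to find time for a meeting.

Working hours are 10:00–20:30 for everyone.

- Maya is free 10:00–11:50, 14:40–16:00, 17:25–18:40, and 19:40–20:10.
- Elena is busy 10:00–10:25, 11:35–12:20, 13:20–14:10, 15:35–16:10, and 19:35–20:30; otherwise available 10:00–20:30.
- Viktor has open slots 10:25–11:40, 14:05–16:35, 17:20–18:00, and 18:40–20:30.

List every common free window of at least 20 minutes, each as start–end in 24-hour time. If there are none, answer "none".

Elena free within 10:00–20:30: 10:25–11:35, 12:20–13:20, 14:10–15:35, 16:10–19:35.
Maya ∩ Elena: 10:25–11:35, 14:40–15:35, 17:25–18:40.
Maya ∩ Elena ∩ Viktor: 10:25–11:35, 14:40–15:35, 17:25–18:00.
Windows ≥ 20 min: 10:25–11:35, 14:40–15:35, 17:25–18:00.

10:25–11:35, 14:40–15:35, 17:25–18:00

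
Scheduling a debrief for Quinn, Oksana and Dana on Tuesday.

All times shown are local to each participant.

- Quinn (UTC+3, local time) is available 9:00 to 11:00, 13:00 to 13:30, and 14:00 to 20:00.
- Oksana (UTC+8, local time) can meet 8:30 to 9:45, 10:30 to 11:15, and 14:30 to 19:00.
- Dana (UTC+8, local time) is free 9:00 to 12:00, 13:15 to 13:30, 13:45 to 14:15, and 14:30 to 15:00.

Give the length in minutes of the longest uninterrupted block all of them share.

Quinn → UTC: 06:00–08:00, 10:00–10:30, 11:00–17:00.
Oksana → UTC: 00:30–01:45, 02:30–03:15, 06:30–11:00.
Dana → UTC: 01:00–04:00, 05:15–05:30, 05:45–06:15, 06:30–07:00.
Quinn ∩ Oksana: 06:30–08:00, 10:00–10:30.
Quinn ∩ Oksana ∩ Dana: 06:30–07:00.
Single common window of 30 minutes.

30 minutes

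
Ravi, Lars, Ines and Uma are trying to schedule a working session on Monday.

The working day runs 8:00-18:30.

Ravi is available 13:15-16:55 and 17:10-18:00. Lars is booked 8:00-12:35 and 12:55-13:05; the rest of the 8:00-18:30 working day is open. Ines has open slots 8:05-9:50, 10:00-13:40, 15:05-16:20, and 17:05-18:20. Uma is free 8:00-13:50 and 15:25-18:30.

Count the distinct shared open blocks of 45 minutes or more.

2

Lars free within 08:00–18:30: 12:35–12:55, 13:05–18:30.
Ravi ∩ Lars: 13:15–16:55, 17:10–18:00.
Ravi ∩ Lars ∩ Ines: 13:15–13:40, 15:05–16:20, 17:10–18:00.
Ravi ∩ Lars ∩ Ines ∩ Uma: 13:15–13:40, 15:25–16:20, 17:10–18:00.
Windows ≥ 45 min: 15:25–16:20, 17:10–18:00.
That's 2 windows.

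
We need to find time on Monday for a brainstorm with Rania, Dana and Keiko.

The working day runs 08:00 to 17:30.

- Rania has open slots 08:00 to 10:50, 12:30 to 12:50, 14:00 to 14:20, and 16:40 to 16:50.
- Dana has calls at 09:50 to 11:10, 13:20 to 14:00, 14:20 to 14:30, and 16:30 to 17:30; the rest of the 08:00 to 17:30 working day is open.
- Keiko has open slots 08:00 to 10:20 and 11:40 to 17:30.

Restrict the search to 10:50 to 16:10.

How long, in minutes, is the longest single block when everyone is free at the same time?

20 minutes

Dana free within 08:00–17:30: 08:00–09:50, 11:10–13:20, 14:00–14:20, 14:30–16:30.
Rania ∩ Dana: 08:00–09:50, 12:30–12:50, 14:00–14:20.
Rania ∩ Dana ∩ Keiko: 08:00–09:50, 12:30–12:50, 14:00–14:20.
Restricted to 10:50–16:10: 12:30–12:50, 14:00–14:20.
Common window lengths: 20, 20 min; longest is 20.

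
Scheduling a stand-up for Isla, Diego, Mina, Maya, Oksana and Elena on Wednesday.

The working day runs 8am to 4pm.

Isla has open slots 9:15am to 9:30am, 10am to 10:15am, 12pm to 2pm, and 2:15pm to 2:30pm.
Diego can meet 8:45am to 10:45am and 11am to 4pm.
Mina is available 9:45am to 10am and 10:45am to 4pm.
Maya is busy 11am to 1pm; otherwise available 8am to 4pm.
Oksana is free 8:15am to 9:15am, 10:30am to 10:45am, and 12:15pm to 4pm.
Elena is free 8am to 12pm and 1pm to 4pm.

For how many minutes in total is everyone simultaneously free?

Maya free within 08:00–16:00: 08:00–11:00, 13:00–16:00.
Isla ∩ Diego: 09:15–09:30, 10:00–10:15, 12:00–14:00, 14:15–14:30.
Isla ∩ Diego ∩ Mina: 12:00–14:00, 14:15–14:30.
Isla ∩ Diego ∩ Mina ∩ Maya: 13:00–14:00, 14:15–14:30.
Isla ∩ Diego ∩ Mina ∩ Maya ∩ Oksana: 13:00–14:00, 14:15–14:30.
Isla ∩ Diego ∩ Mina ∩ Maya ∩ Oksana ∩ Elena: 13:00–14:00, 14:15–14:30.
Total common minutes: 60 + 15 = 75.

75 minutes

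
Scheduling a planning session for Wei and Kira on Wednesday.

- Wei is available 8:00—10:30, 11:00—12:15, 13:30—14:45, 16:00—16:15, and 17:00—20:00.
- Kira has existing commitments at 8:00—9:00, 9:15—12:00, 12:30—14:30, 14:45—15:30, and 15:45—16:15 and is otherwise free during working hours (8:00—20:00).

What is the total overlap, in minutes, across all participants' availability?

Kira free within 08:00–20:00: 09:00–09:15, 12:00–12:30, 14:30–14:45, 15:30–15:45, 16:15–20:00.
Wei ∩ Kira: 09:00–09:15, 12:00–12:15, 14:30–14:45, 17:00–20:00.
Total common minutes: 15 + 15 + 15 + 180 = 225.

225 minutes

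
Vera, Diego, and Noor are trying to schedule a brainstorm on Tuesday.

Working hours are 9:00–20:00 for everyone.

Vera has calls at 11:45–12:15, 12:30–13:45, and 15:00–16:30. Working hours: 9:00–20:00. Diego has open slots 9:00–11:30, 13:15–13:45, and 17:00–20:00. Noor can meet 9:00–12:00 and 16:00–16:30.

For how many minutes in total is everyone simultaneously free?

150 minutes

Vera free within 09:00–20:00: 09:00–11:45, 12:15–12:30, 13:45–15:00, 16:30–20:00.
Vera ∩ Diego: 09:00–11:30, 17:00–20:00.
Vera ∩ Diego ∩ Noor: 09:00–11:30.
Total common minutes: 150.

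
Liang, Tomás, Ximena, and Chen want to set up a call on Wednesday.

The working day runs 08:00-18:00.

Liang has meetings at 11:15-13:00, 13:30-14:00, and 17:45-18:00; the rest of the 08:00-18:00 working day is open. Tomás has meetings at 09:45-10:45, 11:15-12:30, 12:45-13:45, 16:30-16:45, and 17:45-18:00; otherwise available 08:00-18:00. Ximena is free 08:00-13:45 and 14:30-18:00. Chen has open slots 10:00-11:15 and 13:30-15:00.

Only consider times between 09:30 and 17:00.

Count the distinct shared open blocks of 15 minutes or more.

2

Liang free within 08:00–18:00: 08:00–11:15, 13:00–13:30, 14:00–17:45.
Tomás free within 08:00–18:00: 08:00–09:45, 10:45–11:15, 12:30–12:45, 13:45–16:30, 16:45–17:45.
Liang ∩ Tomás: 08:00–09:45, 10:45–11:15, 14:00–16:30, 16:45–17:45.
Liang ∩ Tomás ∩ Ximena: 08:00–09:45, 10:45–11:15, 14:30–16:30, 16:45–17:45.
Liang ∩ Tomás ∩ Ximena ∩ Chen: 10:45–11:15, 14:30–15:00.
Restricted to 09:30–17:00: 10:45–11:15, 14:30–15:00.
Windows ≥ 15 min: 10:45–11:15, 14:30–15:00.
That's 2 windows.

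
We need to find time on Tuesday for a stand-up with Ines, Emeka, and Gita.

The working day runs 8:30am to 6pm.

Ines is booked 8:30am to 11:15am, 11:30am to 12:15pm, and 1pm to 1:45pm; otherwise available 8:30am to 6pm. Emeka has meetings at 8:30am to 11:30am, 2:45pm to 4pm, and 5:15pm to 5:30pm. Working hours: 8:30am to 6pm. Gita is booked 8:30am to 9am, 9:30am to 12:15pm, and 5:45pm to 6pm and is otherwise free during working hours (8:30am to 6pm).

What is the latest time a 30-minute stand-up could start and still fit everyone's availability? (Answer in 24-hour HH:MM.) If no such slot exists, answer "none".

Ines free within 08:30–18:00: 11:15–11:30, 12:15–13:00, 13:45–18:00.
Emeka free within 08:30–18:00: 11:30–14:45, 16:00–17:15, 17:30–18:00.
Gita free within 08:30–18:00: 09:00–09:30, 12:15–17:45.
Ines ∩ Emeka: 12:15–13:00, 13:45–14:45, 16:00–17:15, 17:30–18:00.
Ines ∩ Emeka ∩ Gita: 12:15–13:00, 13:45–14:45, 16:00–17:15, 17:30–17:45.
Windows ≥ 30 min: 12:15–13:00, 13:45–14:45, 16:00–17:15.
Latest start in the last window 16:00–17:15 is 17:15 − 30 min = 16:45.

16:45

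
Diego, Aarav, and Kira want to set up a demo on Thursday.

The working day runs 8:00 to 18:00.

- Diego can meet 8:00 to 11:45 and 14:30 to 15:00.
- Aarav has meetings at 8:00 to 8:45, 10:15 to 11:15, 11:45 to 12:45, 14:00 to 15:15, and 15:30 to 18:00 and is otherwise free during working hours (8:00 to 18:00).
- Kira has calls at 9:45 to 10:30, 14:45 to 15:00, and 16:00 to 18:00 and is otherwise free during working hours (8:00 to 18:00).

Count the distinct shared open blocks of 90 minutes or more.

0

Aarav free within 08:00–18:00: 08:45–10:15, 11:15–11:45, 12:45–14:00, 15:15–15:30.
Kira free within 08:00–18:00: 08:00–09:45, 10:30–14:45, 15:00–16:00.
Diego ∩ Aarav: 08:45–10:15, 11:15–11:45.
Diego ∩ Aarav ∩ Kira: 08:45–09:45, 11:15–11:45.
Windows ≥ 90 min: (none).
That's 0 windows.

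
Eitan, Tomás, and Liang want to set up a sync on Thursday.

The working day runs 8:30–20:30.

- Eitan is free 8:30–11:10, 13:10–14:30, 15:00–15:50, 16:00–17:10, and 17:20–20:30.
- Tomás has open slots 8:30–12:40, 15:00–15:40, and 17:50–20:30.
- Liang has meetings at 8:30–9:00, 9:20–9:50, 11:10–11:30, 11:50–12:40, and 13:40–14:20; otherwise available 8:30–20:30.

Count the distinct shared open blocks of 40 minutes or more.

Liang free within 08:30–20:30: 09:00–09:20, 09:50–11:10, 11:30–11:50, 12:40–13:40, 14:20–20:30.
Eitan ∩ Tomás: 08:30–11:10, 15:00–15:40, 17:50–20:30.
Eitan ∩ Tomás ∩ Liang: 09:00–09:20, 09:50–11:10, 15:00–15:40, 17:50–20:30.
Windows ≥ 40 min: 09:50–11:10, 15:00–15:40, 17:50–20:30.
That's 3 windows.

3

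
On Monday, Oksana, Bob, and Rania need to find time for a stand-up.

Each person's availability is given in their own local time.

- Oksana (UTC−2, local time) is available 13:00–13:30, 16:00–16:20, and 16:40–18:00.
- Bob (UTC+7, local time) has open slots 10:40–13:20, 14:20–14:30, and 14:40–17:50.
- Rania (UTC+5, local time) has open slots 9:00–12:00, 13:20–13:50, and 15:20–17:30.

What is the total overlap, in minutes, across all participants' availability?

Oksana → UTC: 15:00–15:30, 18:00–18:20, 18:40–20:00.
Bob → UTC: 03:40–06:20, 07:20–07:30, 07:40–10:50.
Rania → UTC: 04:00–07:00, 08:20–08:50, 10:20–12:30.
Oksana ∩ Bob: (none).
Oksana ∩ Bob ∩ Rania: (none).
Total common minutes: 0.

0 minutes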